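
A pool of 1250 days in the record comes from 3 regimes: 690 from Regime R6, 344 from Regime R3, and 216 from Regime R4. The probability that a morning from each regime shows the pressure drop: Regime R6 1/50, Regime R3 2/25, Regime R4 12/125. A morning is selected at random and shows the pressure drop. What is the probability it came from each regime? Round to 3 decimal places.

Regime R6 0.222, Regime R3 0.443, Regime R4 0.334

Unnormalized posteriors (prior × likelihood):
  Regime R6: 0.552 × 0.02 = 0.01104
  Regime R3: 0.2752 × 0.08 = 0.022016
  Regime R4: 0.1728 × 0.096 = 0.0165888
Normalizing constant = 0.0496448.
P(Regime R6 | drop) = 0.01104/0.0496448 ≈ 0.222
P(Regime R3 | drop) = 0.022016/0.0496448 ≈ 0.443
P(Regime R4 | drop) = 0.0165888/0.0496448 ≈ 0.334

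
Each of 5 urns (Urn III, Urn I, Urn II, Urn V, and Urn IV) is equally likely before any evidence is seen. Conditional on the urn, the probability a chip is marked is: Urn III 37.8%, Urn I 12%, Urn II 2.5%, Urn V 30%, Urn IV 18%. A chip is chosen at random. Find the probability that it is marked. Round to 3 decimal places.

Since the prior is uniform, the posterior is proportional to the likelihood:
  Urn III: 0.378
  Urn I: 0.12
  Urn II: 0.025
  Urn V: 0.3
  Urn IV: 0.18
P(marked) = (1/5) × (0.378 + 0.12 + 0.025 + 0.3 + 0.18) = 1.003/5 ≈ 0.201.

0.201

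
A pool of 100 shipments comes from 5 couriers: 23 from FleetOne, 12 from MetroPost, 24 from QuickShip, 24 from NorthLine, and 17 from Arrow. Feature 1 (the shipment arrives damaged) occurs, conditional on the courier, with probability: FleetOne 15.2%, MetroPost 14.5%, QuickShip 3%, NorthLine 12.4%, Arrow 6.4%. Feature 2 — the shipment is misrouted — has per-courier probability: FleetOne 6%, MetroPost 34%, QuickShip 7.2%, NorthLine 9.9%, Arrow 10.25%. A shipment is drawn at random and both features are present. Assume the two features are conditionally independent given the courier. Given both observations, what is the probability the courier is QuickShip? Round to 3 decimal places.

0.041

By Bayes' rule, posterior ∝ prior × likelihood:
  FleetOne: 0.23 × 0.152 × 0.06 = 0.0020976
  MetroPost: 0.12 × 0.145 × 0.34 = 0.005916
  QuickShip: 0.24 × 0.03 × 0.072 = 0.0005184
  NorthLine: 0.24 × 0.124 × 0.099 = 0.00294624
  Arrow: 0.17 × 0.064 × 0.1025 = 0.0011152
Total = 0.01259344.
P(QuickShip | evidence) = 0.0005184 / 0.01259344 ≈ 0.041.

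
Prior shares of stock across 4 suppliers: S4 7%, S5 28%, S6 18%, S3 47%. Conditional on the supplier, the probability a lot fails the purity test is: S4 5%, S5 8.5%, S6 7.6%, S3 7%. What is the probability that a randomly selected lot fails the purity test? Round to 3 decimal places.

By Bayes' rule, posterior ∝ prior × likelihood:
  S4: 0.07 × 0.05 = 0.0035
  S5: 0.28 × 0.085 = 0.0238
  S6: 0.18 × 0.076 = 0.01368
  S3: 0.47 × 0.07 = 0.0329
P(off-spec) = 0.0035 + 0.0238 + 0.01368 + 0.0329 = 0.07388 → 0.074.

0.074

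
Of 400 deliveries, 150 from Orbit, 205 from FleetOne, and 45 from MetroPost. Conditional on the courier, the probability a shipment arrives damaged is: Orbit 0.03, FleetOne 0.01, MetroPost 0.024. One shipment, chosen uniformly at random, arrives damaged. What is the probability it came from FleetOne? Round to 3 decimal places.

0.269

Unnormalized posteriors (prior × likelihood):
  Orbit: 0.375 × 0.03 = 0.01125
  FleetOne: 0.5125 × 0.01 = 0.005125
  MetroPost: 0.1125 × 0.024 = 0.0027
Normalizing constant = 0.019075.
P(FleetOne | evidence) = 0.005125 / 0.019075 ≈ 0.269.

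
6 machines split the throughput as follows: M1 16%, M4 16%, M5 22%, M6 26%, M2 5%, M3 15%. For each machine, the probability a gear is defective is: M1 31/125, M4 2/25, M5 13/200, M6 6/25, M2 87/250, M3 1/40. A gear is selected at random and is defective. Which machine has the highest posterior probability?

Compute prior × likelihood for every hypothesis:
  M1: 0.16 × 0.248 = 0.03968
  M4: 0.16 × 0.08 = 0.0128
  M5: 0.22 × 0.065 = 0.0143
  M6: 0.26 × 0.24 = 0.0624
  M2: 0.05 × 0.348 = 0.0174
  M3: 0.15 × 0.025 = 0.00375
Sum = 0.15033.
Largest term belongs to M6, so M6 is most probable.

M6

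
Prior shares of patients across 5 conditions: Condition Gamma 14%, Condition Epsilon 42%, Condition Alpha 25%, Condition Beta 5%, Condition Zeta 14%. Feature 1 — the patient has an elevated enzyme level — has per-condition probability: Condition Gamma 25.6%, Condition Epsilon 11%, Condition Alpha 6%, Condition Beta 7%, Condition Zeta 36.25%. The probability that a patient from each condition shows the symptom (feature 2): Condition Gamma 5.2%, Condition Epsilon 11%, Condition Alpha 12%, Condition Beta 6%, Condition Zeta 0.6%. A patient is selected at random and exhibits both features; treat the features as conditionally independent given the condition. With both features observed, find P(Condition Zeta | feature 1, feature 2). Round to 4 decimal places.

Compute prior × likelihood for every hypothesis:
  Condition Gamma: 0.14 × 0.256 × 0.052 = 0.00186368
  Condition Epsilon: 0.42 × 0.11 × 0.11 = 0.005082
  Condition Alpha: 0.25 × 0.06 × 0.12 = 0.0018
  Condition Beta: 0.05 × 0.07 × 0.06 = 0.00021
  Condition Zeta: 0.14 × 0.3625 × 0.006 = 0.0003045
Total = 0.00926018.
P(Condition Zeta | evidence) = 0.0003045 / 0.00926018 ≈ 0.0329.

0.0329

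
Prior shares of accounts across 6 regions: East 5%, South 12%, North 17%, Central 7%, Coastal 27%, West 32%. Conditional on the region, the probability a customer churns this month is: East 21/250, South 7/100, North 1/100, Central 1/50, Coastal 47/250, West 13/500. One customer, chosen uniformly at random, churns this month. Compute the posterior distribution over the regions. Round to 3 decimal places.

By Bayes' rule, posterior ∝ prior × likelihood:
  East: 0.05 × 0.084 = 0.0042
  South: 0.12 × 0.07 = 0.0084
  North: 0.17 × 0.01 = 0.0017
  Central: 0.07 × 0.02 = 0.0014
  Coastal: 0.27 × 0.188 = 0.05076
  West: 0.32 × 0.026 = 0.00832
Sum = 0.07478.
P(East | churn) = 0.0042/0.07478 ≈ 0.056
P(South | churn) = 0.0084/0.07478 ≈ 0.112
P(North | churn) = 0.0017/0.07478 ≈ 0.023
P(Central | churn) = 0.0014/0.07478 ≈ 0.019
P(Coastal | churn) = 0.05076/0.07478 ≈ 0.679
P(West | churn) = 0.00832/0.07478 ≈ 0.111

East 0.056, South 0.112, North 0.023, Central 0.019, Coastal 0.679, West 0.111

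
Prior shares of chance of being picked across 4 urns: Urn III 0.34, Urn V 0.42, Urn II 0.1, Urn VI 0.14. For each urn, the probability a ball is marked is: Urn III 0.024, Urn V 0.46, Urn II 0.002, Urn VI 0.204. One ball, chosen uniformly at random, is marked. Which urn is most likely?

Compute prior × likelihood for every hypothesis:
  Urn III: 0.34 × 0.024 = 0.00816
  Urn V: 0.42 × 0.46 = 0.1932
  Urn II: 0.1 × 0.002 = 0.0002
  Urn VI: 0.14 × 0.204 = 0.02856
Total = 0.23012.
Largest term belongs to Urn V, so Urn V is most probable.

Urn V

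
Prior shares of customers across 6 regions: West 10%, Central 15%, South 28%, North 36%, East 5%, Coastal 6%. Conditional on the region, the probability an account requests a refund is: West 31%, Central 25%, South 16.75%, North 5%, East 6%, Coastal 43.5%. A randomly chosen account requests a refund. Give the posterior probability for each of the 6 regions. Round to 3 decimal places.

West 0.191, Central 0.231, South 0.289, North 0.111, East 0.018, Coastal 0.161

Unnormalized posteriors (prior × likelihood):
  West: 0.1 × 0.31 = 0.031
  Central: 0.15 × 0.25 = 0.0375
  South: 0.28 × 0.1675 = 0.0469
  North: 0.36 × 0.05 = 0.018
  East: 0.05 × 0.06 = 0.003
  Coastal: 0.06 × 0.435 = 0.0261
Sum = 0.1625.
P(West | refund) = 0.031/0.1625 ≈ 0.191
P(Central | refund) = 0.0375/0.1625 ≈ 0.231
P(South | refund) = 0.0469/0.1625 ≈ 0.289
P(North | refund) = 0.018/0.1625 ≈ 0.111
P(East | refund) = 0.003/0.1625 ≈ 0.018
P(Coastal | refund) = 0.0261/0.1625 ≈ 0.161
(Check: 0.191+0.231+0.289+0.111+0.018+0.161 = 1.001.)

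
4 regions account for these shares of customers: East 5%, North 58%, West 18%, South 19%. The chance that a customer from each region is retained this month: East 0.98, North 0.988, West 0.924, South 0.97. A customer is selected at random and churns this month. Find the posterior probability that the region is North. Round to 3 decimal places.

0.255

Taking complements, P(churn | each) = East 0.02, North 0.012, West 0.076, South 0.03.
Compute prior × likelihood for every hypothesis:
  East: 0.05 × 0.02 = 0.001
  North: 0.58 × 0.012 = 0.00696
  West: 0.18 × 0.076 = 0.01368
  South: 0.19 × 0.03 = 0.0057
Total = 0.02734.
P(North | evidence) = 0.00696 / 0.02734 ≈ 0.255.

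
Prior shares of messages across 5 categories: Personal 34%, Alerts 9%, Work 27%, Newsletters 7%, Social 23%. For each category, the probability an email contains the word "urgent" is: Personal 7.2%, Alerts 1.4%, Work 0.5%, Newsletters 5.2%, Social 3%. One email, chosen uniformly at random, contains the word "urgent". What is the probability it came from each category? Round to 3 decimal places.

Unnormalized posteriors (prior × likelihood):
  Personal: 0.34 × 0.072 = 0.02448
  Alerts: 0.09 × 0.014 = 0.00126
  Work: 0.27 × 0.005 = 0.00135
  Newsletters: 0.07 × 0.052 = 0.00364
  Social: 0.23 × 0.03 = 0.0069
Normalizing constant = 0.03763.
P(Personal | urgent-flag) = 0.02448/0.03763 ≈ 0.651
P(Alerts | urgent-flag) = 0.00126/0.03763 ≈ 0.033
P(Work | urgent-flag) = 0.00135/0.03763 ≈ 0.036
P(Newsletters | urgent-flag) = 0.00364/0.03763 ≈ 0.097
P(Social | urgent-flag) = 0.0069/0.03763 ≈ 0.183
(Check: 0.651+0.033+0.036+0.097+0.183 = 1.000.)

Personal 0.651, Alerts 0.033, Work 0.036, Newsletters 0.097, Social 0.183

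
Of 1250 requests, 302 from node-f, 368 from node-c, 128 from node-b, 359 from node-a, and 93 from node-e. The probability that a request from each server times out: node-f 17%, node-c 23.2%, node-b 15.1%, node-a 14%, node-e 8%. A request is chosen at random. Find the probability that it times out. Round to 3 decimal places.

0.171

Compute prior × likelihood for every hypothesis:
  node-f: 0.2416 × 0.17 = 0.041072
  node-c: 0.2944 × 0.232 = 0.0683008
  node-b: 0.1024 × 0.151 = 0.0154624
  node-a: 0.2872 × 0.14 = 0.040208
  node-e: 0.0744 × 0.08 = 0.005952
P(timeout) = 0.041072 + 0.0683008 + 0.0154624 + 0.040208 + 0.005952 = 0.1709952 → 0.171.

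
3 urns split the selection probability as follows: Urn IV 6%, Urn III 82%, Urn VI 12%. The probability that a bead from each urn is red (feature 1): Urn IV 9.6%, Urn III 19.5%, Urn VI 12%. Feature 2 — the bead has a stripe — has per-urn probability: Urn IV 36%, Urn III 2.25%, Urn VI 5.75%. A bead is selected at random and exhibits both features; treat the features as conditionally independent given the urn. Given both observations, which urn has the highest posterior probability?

Urn III

By Bayes' rule, posterior ∝ prior × likelihood:
  Urn IV: 0.06 × 0.096 × 0.36 = 0.0020736
  Urn III: 0.82 × 0.195 × 0.0225 = 0.00359775
  Urn VI: 0.12 × 0.12 × 0.0575 = 0.000828
Sum = 0.00649935.
Largest term belongs to Urn III, so Urn III is most probable.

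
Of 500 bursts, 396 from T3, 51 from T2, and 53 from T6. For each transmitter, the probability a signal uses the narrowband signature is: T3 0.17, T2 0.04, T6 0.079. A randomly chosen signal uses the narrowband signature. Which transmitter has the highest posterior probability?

T3

Prior × likelihood for each hypothesis:
  T3: 0.792 × 0.17 = 0.13464
  T2: 0.102 × 0.04 = 0.00408
  T6: 0.106 × 0.079 = 0.008374
Total = 0.147094.
Largest term belongs to T3, so T3 is most probable.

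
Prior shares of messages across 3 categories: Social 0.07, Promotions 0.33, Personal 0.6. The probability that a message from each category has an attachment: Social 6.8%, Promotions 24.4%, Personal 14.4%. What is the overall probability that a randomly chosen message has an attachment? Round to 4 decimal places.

0.1717

By Bayes' rule, posterior ∝ prior × likelihood:
  Social: 0.07 × 0.068 = 0.00476
  Promotions: 0.33 × 0.244 = 0.08052
  Personal: 0.6 × 0.144 = 0.0864
P(attachment) = 0.00476 + 0.08052 + 0.0864 = 0.17168 → 0.1717.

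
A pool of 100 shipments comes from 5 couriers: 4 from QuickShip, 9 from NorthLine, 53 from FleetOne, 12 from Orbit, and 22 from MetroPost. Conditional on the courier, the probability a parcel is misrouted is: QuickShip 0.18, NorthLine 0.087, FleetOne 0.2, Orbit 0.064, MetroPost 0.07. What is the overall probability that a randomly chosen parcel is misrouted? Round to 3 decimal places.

Prior × likelihood for each hypothesis:
  QuickShip: 0.04 × 0.18 = 0.0072
  NorthLine: 0.09 × 0.087 = 0.00783
  FleetOne: 0.53 × 0.2 = 0.106
  Orbit: 0.12 × 0.064 = 0.00768
  MetroPost: 0.22 × 0.07 = 0.0154
P(misrouted) = 0.0072 + 0.00783 + 0.106 + 0.00768 + 0.0154 = 0.14411 → 0.144.

0.144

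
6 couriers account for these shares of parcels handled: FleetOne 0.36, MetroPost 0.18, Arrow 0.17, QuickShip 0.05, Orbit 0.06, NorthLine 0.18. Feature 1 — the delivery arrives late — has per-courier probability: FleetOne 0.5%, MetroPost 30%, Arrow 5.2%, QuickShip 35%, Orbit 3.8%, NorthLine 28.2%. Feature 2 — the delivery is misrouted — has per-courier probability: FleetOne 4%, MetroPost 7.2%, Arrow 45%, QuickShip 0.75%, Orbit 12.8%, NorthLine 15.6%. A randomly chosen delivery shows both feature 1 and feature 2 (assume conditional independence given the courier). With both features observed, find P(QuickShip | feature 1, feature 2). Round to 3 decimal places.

Prior × likelihood for each hypothesis:
  FleetOne: 0.36 × 0.005 × 0.04 = 0.000072
  MetroPost: 0.18 × 0.3 × 0.072 = 0.003888
  Arrow: 0.17 × 0.052 × 0.45 = 0.003978
  QuickShip: 0.05 × 0.35 × 0.0075 = 0.00013125
  Orbit: 0.06 × 0.038 × 0.128 = 0.00029184
  NorthLine: 0.18 × 0.282 × 0.156 = 0.00791856
Total = 0.01627965.
P(QuickShip | evidence) = 0.00013125 / 0.01627965 ≈ 0.008.

0.008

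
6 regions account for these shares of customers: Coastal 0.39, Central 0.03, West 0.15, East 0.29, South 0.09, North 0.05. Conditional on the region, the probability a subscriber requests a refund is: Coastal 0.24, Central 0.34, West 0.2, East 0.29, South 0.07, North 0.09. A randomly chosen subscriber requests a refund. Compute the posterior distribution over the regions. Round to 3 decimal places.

Coastal 0.409, Central 0.045, West 0.131, East 0.368, South 0.028, North 0.020

Unnormalized posteriors (prior × likelihood):
  Coastal: 0.39 × 0.24 = 0.0936
  Central: 0.03 × 0.34 = 0.0102
  West: 0.15 × 0.2 = 0.03
  East: 0.29 × 0.29 = 0.0841
  South: 0.09 × 0.07 = 0.0063
  North: 0.05 × 0.09 = 0.0045
Total = 0.2287.
P(Coastal | refund) = 0.0936/0.2287 ≈ 0.409
P(Central | refund) = 0.0102/0.2287 ≈ 0.045
P(West | refund) = 0.03/0.2287 ≈ 0.131
P(East | refund) = 0.0841/0.2287 ≈ 0.368
P(South | refund) = 0.0063/0.2287 ≈ 0.028
P(North | refund) = 0.0045/0.2287 ≈ 0.020
(Check: 0.409+0.045+0.131+0.368+0.028+0.020 = 1.001.)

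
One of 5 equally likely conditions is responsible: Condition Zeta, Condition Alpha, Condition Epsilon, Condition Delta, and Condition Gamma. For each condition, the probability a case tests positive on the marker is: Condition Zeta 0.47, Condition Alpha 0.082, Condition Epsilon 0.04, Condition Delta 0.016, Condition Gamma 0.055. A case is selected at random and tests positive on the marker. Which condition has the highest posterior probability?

Condition Zeta

With a uniform prior (1/5 each), posterior ∝ likelihood:
  Condition Zeta: 0.47
  Condition Alpha: 0.082
  Condition Epsilon: 0.04
  Condition Delta: 0.016
  Condition Gamma: 0.055
Normalizing constant = 0.663.
Largest term belongs to Condition Zeta, so Condition Zeta is most probable.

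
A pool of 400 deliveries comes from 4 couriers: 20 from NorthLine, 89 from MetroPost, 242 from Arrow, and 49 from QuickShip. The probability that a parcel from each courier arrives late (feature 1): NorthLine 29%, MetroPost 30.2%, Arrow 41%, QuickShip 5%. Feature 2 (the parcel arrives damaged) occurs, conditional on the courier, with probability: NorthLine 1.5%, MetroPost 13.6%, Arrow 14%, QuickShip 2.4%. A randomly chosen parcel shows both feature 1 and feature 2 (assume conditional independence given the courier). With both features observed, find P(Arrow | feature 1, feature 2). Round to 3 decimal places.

By Bayes' rule, posterior ∝ prior × likelihood:
  NorthLine: 0.05 × 0.29 × 0.015 = 0.0002175
  MetroPost: 0.2225 × 0.302 × 0.136 = 0.00913852
  Arrow: 0.605 × 0.41 × 0.14 = 0.034727
  QuickShip: 0.1225 × 0.05 × 0.024 = 0.000147
Normalizing constant = 0.04423002.
P(Arrow | evidence) = 0.034727 / 0.04423002 ≈ 0.785.

0.785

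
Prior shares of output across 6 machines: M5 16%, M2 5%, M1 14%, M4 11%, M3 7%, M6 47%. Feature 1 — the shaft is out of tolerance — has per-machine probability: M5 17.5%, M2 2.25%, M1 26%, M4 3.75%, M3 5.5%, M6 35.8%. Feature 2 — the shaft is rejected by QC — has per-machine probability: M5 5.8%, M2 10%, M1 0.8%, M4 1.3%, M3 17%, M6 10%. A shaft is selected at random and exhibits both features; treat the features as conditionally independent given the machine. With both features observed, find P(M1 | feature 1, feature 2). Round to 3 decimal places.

0.015

By Bayes' rule, posterior ∝ prior × likelihood:
  M5: 0.16 × 0.175 × 0.058 = 0.001624
  M2: 0.05 × 0.0225 × 0.1 = 0.0001125
  M1: 0.14 × 0.26 × 0.008 = 0.0002912
  M4: 0.11 × 0.0375 × 0.013 = 0.000053625
  M3: 0.07 × 0.055 × 0.17 = 0.0006545
  M6: 0.47 × 0.358 × 0.1 = 0.016826
Total = 0.019561825.
P(M1 | evidence) = 0.0002912 / 0.019561825 ≈ 0.015.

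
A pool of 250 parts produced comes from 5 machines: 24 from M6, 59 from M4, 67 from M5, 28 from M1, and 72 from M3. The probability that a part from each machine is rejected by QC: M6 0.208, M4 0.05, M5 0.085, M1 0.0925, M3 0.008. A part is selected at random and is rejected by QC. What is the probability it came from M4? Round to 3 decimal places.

0.176

Unnormalized posteriors (prior × likelihood):
  M6: 0.096 × 0.208 = 0.019968
  M4: 0.236 × 0.05 = 0.0118
  M5: 0.268 × 0.085 = 0.02278
  M1: 0.112 × 0.0925 = 0.01036
  M3: 0.288 × 0.008 = 0.002304
Total = 0.067212.
P(M4 | evidence) = 0.0118 / 0.067212 ≈ 0.176.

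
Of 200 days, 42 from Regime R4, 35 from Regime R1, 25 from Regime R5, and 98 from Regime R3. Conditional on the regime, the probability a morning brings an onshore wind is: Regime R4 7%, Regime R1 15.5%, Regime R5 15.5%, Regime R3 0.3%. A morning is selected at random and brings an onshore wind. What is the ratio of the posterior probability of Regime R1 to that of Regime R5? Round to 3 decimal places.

Compute prior × likelihood for every hypothesis:
  Regime R4: 0.21 × 0.07 = 0.0147
  Regime R1: 0.175 × 0.155 = 0.027125
  Regime R5: 0.125 × 0.155 = 0.019375
  Regime R3: 0.49 × 0.003 = 0.00147
Total = 0.06267.
The ratio is 0.027125 / 0.019375 (the normalizer cancels) = 1.400.

1.400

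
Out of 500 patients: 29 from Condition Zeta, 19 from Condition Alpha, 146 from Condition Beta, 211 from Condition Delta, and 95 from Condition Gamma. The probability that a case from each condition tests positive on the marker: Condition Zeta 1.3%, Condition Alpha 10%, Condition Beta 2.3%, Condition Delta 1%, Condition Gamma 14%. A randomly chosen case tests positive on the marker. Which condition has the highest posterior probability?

Unnormalized posteriors (prior × likelihood):
  Condition Zeta: 0.058 × 0.013 = 0.000754
  Condition Alpha: 0.038 × 0.1 = 0.0038
  Condition Beta: 0.292 × 0.023 = 0.006716
  Condition Delta: 0.422 × 0.01 = 0.00422
  Condition Gamma: 0.19 × 0.14 = 0.0266
Total = 0.04209.
Largest term belongs to Condition Gamma, so Condition Gamma is most probable.

Condition Gamma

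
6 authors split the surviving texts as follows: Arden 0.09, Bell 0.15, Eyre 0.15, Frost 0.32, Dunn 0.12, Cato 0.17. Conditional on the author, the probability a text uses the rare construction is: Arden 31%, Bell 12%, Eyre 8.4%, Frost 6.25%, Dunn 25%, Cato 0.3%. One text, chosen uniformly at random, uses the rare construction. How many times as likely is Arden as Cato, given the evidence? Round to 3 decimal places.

54.706

Unnormalized posteriors (prior × likelihood):
  Arden: 0.09 × 0.31 = 0.0279
  Bell: 0.15 × 0.12 = 0.018
  Eyre: 0.15 × 0.084 = 0.0126
  Frost: 0.32 × 0.0625 = 0.02
  Dunn: 0.12 × 0.25 = 0.03
  Cato: 0.17 × 0.003 = 0.00051
Sum = 0.10901.
The ratio is 0.0279 / 0.00051 (the normalizer cancels) = 54.706.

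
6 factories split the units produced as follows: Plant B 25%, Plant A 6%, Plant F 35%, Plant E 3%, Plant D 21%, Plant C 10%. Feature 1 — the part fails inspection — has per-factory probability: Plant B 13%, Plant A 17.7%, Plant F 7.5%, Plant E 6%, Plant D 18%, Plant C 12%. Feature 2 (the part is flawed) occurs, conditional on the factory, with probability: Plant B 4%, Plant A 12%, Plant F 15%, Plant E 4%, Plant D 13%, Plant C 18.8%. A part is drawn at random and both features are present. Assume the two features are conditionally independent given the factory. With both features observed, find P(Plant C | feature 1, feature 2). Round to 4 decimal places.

0.1640

Prior × likelihood for each hypothesis:
  Plant B: 0.25 × 0.13 × 0.04 = 0.0013
  Plant A: 0.06 × 0.177 × 0.12 = 0.0012744
  Plant F: 0.35 × 0.075 × 0.15 = 0.0039375
  Plant E: 0.03 × 0.06 × 0.04 = 0.000072
  Plant D: 0.21 × 0.18 × 0.13 = 0.004914
  Plant C: 0.1 × 0.12 × 0.188 = 0.002256
Normalizing constant = 0.0137539.
P(Plant C | evidence) = 0.002256 / 0.0137539 ≈ 0.1640.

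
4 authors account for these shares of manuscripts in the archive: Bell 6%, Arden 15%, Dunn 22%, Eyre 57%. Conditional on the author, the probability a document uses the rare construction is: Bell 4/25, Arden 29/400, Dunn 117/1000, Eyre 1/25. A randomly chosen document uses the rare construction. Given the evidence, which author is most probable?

Prior × likelihood for each hypothesis:
  Bell: 0.06 × 0.16 = 0.0096
  Arden: 0.15 × 0.0725 = 0.010875
  Dunn: 0.22 × 0.117 = 0.02574
  Eyre: 0.57 × 0.04 = 0.0228
Total = 0.069015.
Largest term belongs to Dunn, so Dunn is most probable.

Dunn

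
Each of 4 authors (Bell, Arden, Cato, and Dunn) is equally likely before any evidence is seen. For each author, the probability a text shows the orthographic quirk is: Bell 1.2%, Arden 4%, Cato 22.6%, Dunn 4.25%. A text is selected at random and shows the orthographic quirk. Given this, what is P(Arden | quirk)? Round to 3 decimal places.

With a uniform prior (1/4 each), posterior ∝ likelihood:
  Bell: 0.012
  Arden: 0.04
  Cato: 0.226
  Dunn: 0.0425
Normalizing constant = 0.3205.
P(Arden | evidence) = 0.04 / 0.3205 ≈ 0.125.

0.125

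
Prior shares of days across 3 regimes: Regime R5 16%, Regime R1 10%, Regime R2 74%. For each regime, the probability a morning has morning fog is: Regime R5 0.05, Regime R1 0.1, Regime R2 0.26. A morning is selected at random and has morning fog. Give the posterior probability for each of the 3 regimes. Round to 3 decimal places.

Regime R5 0.038, Regime R1 0.048, Regime R2 0.914

By Bayes' rule, posterior ∝ prior × likelihood:
  Regime R5: 0.16 × 0.05 = 0.008
  Regime R1: 0.1 × 0.1 = 0.01
  Regime R2: 0.74 × 0.26 = 0.1924
Normalizing constant = 0.2104.
P(Regime R5 | fog) = 0.008/0.2104 ≈ 0.038
P(Regime R1 | fog) = 0.01/0.2104 ≈ 0.048
P(Regime R2 | fog) = 0.1924/0.2104 ≈ 0.914
(Check: 0.038+0.048+0.914 = 1.000.)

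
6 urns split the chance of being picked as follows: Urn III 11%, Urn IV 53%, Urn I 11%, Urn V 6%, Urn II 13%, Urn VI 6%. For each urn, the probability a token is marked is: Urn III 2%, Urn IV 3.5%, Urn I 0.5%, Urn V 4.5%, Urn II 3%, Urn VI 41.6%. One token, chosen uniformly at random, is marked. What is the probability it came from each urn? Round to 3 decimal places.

Compute prior × likelihood for every hypothesis:
  Urn III: 0.11 × 0.02 = 0.0022
  Urn IV: 0.53 × 0.035 = 0.01855
  Urn I: 0.11 × 0.005 = 0.00055
  Urn V: 0.06 × 0.045 = 0.0027
  Urn II: 0.13 × 0.03 = 0.0039
  Urn VI: 0.06 × 0.416 = 0.02496
Total = 0.05286.
P(Urn III | marked) = 0.0022/0.05286 ≈ 0.042
P(Urn IV | marked) = 0.01855/0.05286 ≈ 0.351
P(Urn I | marked) = 0.00055/0.05286 ≈ 0.010
P(Urn V | marked) = 0.0027/0.05286 ≈ 0.051
P(Urn II | marked) = 0.0039/0.05286 ≈ 0.074
P(Urn VI | marked) = 0.02496/0.05286 ≈ 0.472

Urn III 0.042, Urn IV 0.351, Urn I 0.010, Urn V 0.051, Urn II 0.074, Urn VI 0.472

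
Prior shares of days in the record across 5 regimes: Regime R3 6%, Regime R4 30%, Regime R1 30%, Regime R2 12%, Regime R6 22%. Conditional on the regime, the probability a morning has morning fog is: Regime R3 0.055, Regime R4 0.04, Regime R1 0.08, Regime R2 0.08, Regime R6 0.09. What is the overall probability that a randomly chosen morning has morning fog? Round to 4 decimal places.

Prior × likelihood for each hypothesis:
  Regime R3: 0.06 × 0.055 = 0.0033
  Regime R4: 0.3 × 0.04 = 0.012
  Regime R1: 0.3 × 0.08 = 0.024
  Regime R2: 0.12 × 0.08 = 0.0096
  Regime R6: 0.22 × 0.09 = 0.0198
P(fog) = 0.0033 + 0.012 + 0.024 + 0.0096 + 0.0198 = 0.0687 → 0.0687.

0.0687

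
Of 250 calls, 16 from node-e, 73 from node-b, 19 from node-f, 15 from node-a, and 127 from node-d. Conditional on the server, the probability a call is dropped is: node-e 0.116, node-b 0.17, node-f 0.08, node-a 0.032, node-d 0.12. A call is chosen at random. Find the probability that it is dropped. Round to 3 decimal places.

0.126

By Bayes' rule, posterior ∝ prior × likelihood:
  node-e: 0.064 × 0.116 = 0.007424
  node-b: 0.292 × 0.17 = 0.04964
  node-f: 0.076 × 0.08 = 0.00608
  node-a: 0.06 × 0.032 = 0.00192
  node-d: 0.508 × 0.12 = 0.06096
P(dropped) = 0.007424 + 0.04964 + 0.00608 + 0.00192 + 0.06096 = 0.126024 → 0.126.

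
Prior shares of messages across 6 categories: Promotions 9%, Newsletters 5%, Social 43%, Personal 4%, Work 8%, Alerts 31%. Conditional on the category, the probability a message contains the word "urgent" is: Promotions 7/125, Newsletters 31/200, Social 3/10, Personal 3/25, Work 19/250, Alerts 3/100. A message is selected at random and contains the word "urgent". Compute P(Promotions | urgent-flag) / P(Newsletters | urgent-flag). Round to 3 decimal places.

0.650

Unnormalized posteriors (prior × likelihood):
  Promotions: 0.09 × 0.056 = 0.00504
  Newsletters: 0.05 × 0.155 = 0.00775
  Social: 0.43 × 0.3 = 0.129
  Personal: 0.04 × 0.12 = 0.0048
  Work: 0.08 × 0.076 = 0.00608
  Alerts: 0.31 × 0.03 = 0.0093
Total = 0.16197.
The ratio is 0.00504 / 0.00775 (the normalizer cancels) = 0.650.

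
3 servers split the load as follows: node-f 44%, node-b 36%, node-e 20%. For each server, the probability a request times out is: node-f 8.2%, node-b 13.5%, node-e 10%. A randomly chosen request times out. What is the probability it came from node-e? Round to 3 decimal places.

Prior × likelihood for each hypothesis:
  node-f: 0.44 × 0.082 = 0.03608
  node-b: 0.36 × 0.135 = 0.0486
  node-e: 0.2 × 0.1 = 0.02
Total = 0.10468.
P(node-e | evidence) = 0.02 / 0.10468 ≈ 0.191.

0.191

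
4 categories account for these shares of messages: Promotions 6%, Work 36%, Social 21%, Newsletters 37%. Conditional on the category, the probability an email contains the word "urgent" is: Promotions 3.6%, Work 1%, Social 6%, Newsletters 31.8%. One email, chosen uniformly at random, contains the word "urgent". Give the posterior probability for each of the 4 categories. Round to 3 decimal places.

Unnormalized posteriors (prior × likelihood):
  Promotions: 0.06 × 0.036 = 0.00216
  Work: 0.36 × 0.01 = 0.0036
  Social: 0.21 × 0.06 = 0.0126
  Newsletters: 0.37 × 0.318 = 0.11766
Total = 0.13602.
P(Promotions | urgent-flag) = 0.00216/0.13602 ≈ 0.016
P(Work | urgent-flag) = 0.0036/0.13602 ≈ 0.026
P(Social | urgent-flag) = 0.0126/0.13602 ≈ 0.093
P(Newsletters | urgent-flag) = 0.11766/0.13602 ≈ 0.865

Promotions 0.016, Work 0.026, Social 0.093, Newsletters 0.865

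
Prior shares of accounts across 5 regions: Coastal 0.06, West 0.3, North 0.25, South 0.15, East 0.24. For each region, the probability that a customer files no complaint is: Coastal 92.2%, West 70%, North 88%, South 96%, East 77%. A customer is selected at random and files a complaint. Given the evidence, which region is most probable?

West

Taking complements, P(complaint | each) = Coastal 0.078, West 0.3, North 0.12, South 0.04, East 0.23.
Unnormalized posteriors (prior × likelihood):
  Coastal: 0.06 × 0.078 = 0.00468
  West: 0.3 × 0.3 = 0.09
  North: 0.25 × 0.12 = 0.03
  South: 0.15 × 0.04 = 0.006
  East: 0.24 × 0.23 = 0.0552
Total = 0.18588.
Largest term belongs to West, so West is most probable.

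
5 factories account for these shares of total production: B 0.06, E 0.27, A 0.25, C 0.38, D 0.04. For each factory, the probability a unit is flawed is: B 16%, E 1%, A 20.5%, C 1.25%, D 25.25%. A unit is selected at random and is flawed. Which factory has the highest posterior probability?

By Bayes' rule, posterior ∝ prior × likelihood:
  B: 0.06 × 0.16 = 0.0096
  E: 0.27 × 0.01 = 0.0027
  A: 0.25 × 0.205 = 0.05125
  C: 0.38 × 0.0125 = 0.00475
  D: 0.04 × 0.2525 = 0.0101
Sum = 0.0784.
Largest term belongs to A, so A is most probable.

A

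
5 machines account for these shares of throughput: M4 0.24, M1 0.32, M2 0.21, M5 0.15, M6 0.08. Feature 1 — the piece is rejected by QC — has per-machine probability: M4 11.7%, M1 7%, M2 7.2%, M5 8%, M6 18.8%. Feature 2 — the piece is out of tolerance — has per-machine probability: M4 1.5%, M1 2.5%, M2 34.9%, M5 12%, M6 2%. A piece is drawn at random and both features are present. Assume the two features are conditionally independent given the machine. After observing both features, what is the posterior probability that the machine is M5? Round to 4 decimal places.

0.1800

Prior × likelihood for each hypothesis:
  M4: 0.24 × 0.117 × 0.015 = 0.0004212
  M1: 0.32 × 0.07 × 0.025 = 0.00056
  M2: 0.21 × 0.072 × 0.349 = 0.00527688
  M5: 0.15 × 0.08 × 0.12 = 0.00144
  M6: 0.08 × 0.188 × 0.02 = 0.0003008
Total = 0.00799888.
P(M5 | evidence) = 0.00144 / 0.00799888 ≈ 0.1800.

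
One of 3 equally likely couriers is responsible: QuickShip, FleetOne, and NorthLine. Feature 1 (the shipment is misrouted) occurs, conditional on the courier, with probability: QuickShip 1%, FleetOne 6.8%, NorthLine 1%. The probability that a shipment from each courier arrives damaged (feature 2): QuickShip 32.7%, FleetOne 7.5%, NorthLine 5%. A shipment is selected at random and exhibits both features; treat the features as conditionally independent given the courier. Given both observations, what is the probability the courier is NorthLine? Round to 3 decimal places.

0.056

Since the prior is uniform, the posterior is proportional to the likelihood:
  QuickShip: 0.01 × 0.327 = 0.00327
  FleetOne: 0.068 × 0.075 = 0.0051
  NorthLine: 0.01 × 0.05 = 0.0005
Sum = 0.00887.
P(NorthLine | evidence) = 0.0005 / 0.00887 ≈ 0.056.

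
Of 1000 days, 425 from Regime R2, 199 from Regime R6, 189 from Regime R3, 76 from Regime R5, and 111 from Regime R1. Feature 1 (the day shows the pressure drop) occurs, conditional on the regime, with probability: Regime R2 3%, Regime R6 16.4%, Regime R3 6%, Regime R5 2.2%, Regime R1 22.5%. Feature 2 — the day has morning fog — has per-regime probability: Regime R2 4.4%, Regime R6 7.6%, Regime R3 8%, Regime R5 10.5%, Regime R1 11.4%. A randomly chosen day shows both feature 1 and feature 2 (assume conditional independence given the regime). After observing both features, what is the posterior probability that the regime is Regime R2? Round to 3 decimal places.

Compute prior × likelihood for every hypothesis:
  Regime R2: 0.425 × 0.03 × 0.044 = 0.000561
  Regime R6: 0.199 × 0.164 × 0.076 = 0.002480336
  Regime R3: 0.189 × 0.06 × 0.08 = 0.0009072
  Regime R5: 0.076 × 0.022 × 0.105 = 0.00017556
  Regime R1: 0.111 × 0.225 × 0.114 = 0.00284715
Sum = 0.006971246.
P(Regime R2 | evidence) = 0.000561 / 0.006971246 ≈ 0.080.

0.080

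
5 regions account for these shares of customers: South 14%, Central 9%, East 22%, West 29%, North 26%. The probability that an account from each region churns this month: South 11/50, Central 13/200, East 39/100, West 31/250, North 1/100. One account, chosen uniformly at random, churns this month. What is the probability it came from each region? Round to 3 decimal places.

South 0.191, Central 0.036, East 0.533, West 0.223, North 0.016

Unnormalized posteriors (prior × likelihood):
  South: 0.14 × 0.22 = 0.0308
  Central: 0.09 × 0.065 = 0.00585
  East: 0.22 × 0.39 = 0.0858
  West: 0.29 × 0.124 = 0.03596
  North: 0.26 × 0.01 = 0.0026
Normalizing constant = 0.16101.
P(South | churn) = 0.0308/0.16101 ≈ 0.191
P(Central | churn) = 0.00585/0.16101 ≈ 0.036
P(East | churn) = 0.0858/0.16101 ≈ 0.533
P(West | churn) = 0.03596/0.16101 ≈ 0.223
P(North | churn) = 0.0026/0.16101 ≈ 0.016
(Check: 0.191+0.036+0.533+0.223+0.016 = 0.999.)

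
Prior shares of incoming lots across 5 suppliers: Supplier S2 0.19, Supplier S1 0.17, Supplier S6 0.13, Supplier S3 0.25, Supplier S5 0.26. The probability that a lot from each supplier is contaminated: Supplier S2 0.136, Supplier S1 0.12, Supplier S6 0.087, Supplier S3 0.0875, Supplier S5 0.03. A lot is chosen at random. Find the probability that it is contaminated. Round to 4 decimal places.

Prior × likelihood for each hypothesis:
  Supplier S2: 0.19 × 0.136 = 0.02584
  Supplier S1: 0.17 × 0.12 = 0.0204
  Supplier S6: 0.13 × 0.087 = 0.01131
  Supplier S3: 0.25 × 0.0875 = 0.021875
  Supplier S5: 0.26 × 0.03 = 0.0078
P(contaminated) = 0.02584 + 0.0204 + 0.01131 + 0.021875 + 0.0078 = 0.087225 → 0.0872.

0.0872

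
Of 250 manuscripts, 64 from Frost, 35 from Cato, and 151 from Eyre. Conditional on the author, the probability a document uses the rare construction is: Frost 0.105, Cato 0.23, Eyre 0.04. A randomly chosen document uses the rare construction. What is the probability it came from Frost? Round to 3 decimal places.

Unnormalized posteriors (prior × likelihood):
  Frost: 0.256 × 0.105 = 0.02688
  Cato: 0.14 × 0.23 = 0.0322
  Eyre: 0.604 × 0.04 = 0.02416
Normalizing constant = 0.08324.
P(Frost | evidence) = 0.02688 / 0.08324 ≈ 0.323.

0.323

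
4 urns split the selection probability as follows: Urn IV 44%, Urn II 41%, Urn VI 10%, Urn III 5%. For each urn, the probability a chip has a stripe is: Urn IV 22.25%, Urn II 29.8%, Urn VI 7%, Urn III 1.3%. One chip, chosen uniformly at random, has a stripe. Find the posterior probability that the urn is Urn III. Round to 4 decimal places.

0.0029

Prior × likelihood for each hypothesis:
  Urn IV: 0.44 × 0.2225 = 0.0979
  Urn II: 0.41 × 0.298 = 0.12218
  Urn VI: 0.1 × 0.07 = 0.007
  Urn III: 0.05 × 0.013 = 0.00065
Total = 0.22773.
P(Urn III | evidence) = 0.00065 / 0.22773 ≈ 0.0029.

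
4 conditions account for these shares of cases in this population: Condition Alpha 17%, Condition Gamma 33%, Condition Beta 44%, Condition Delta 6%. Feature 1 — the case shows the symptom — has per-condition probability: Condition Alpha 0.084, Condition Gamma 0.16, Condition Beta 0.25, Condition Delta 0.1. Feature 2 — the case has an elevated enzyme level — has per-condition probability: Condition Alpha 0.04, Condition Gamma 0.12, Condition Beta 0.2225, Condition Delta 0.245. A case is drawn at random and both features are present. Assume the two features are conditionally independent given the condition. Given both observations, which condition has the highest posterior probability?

By Bayes' rule, posterior ∝ prior × likelihood:
  Condition Alpha: 0.17 × 0.084 × 0.04 = 0.0005712
  Condition Gamma: 0.33 × 0.16 × 0.12 = 0.006336
  Condition Beta: 0.44 × 0.25 × 0.2225 = 0.024475
  Condition Delta: 0.06 × 0.1 × 0.245 = 0.00147
Normalizing constant = 0.0328522.
Largest term belongs to Condition Beta, so Condition Beta is most probable.

Condition Beta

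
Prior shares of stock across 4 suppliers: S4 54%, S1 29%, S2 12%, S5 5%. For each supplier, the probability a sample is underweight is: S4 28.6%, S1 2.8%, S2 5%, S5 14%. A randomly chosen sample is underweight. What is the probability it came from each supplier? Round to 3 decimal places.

Unnormalized posteriors (prior × likelihood):
  S4: 0.54 × 0.286 = 0.15444
  S1: 0.29 × 0.028 = 0.00812
  S2: 0.12 × 0.05 = 0.006
  S5: 0.05 × 0.14 = 0.007
Sum = 0.17556.
P(S4 | underweight) = 0.15444/0.17556 ≈ 0.880
P(S1 | underweight) = 0.00812/0.17556 ≈ 0.046
P(S2 | underweight) = 0.006/0.17556 ≈ 0.034
P(S5 | underweight) = 0.007/0.17556 ≈ 0.040

S4 0.880, S1 0.046, S2 0.034, S5 0.040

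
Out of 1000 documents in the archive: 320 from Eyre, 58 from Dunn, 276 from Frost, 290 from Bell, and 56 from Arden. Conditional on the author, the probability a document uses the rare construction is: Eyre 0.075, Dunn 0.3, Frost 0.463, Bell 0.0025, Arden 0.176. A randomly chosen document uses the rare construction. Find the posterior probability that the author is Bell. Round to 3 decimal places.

0.004

By Bayes' rule, posterior ∝ prior × likelihood:
  Eyre: 0.32 × 0.075 = 0.024
  Dunn: 0.058 × 0.3 = 0.0174
  Frost: 0.276 × 0.463 = 0.127788
  Bell: 0.29 × 0.0025 = 0.000725
  Arden: 0.056 × 0.176 = 0.009856
Total = 0.179769.
P(Bell | evidence) = 0.000725 / 0.179769 ≈ 0.004.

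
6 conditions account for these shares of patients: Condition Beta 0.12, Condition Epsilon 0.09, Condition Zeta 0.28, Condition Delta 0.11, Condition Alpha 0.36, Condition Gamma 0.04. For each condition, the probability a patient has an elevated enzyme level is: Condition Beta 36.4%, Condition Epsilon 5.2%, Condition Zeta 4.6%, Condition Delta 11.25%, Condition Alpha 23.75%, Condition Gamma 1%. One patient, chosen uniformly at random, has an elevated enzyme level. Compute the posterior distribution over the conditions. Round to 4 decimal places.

Unnormalized posteriors (prior × likelihood):
  Condition Beta: 0.12 × 0.364 = 0.04368
  Condition Epsilon: 0.09 × 0.052 = 0.00468
  Condition Zeta: 0.28 × 0.046 = 0.01288
  Condition Delta: 0.11 × 0.1125 = 0.012375
  Condition Alpha: 0.36 × 0.2375 = 0.0855
  Condition Gamma: 0.04 × 0.01 = 0.0004
Sum = 0.159515.
P(Condition Beta | elevated) = 0.04368/0.159515 ≈ 0.2738
P(Condition Epsilon | elevated) = 0.00468/0.159515 ≈ 0.0293
P(Condition Zeta | elevated) = 0.01288/0.159515 ≈ 0.0807
P(Condition Delta | elevated) = 0.012375/0.159515 ≈ 0.0776
P(Condition Alpha | elevated) = 0.0855/0.159515 ≈ 0.5360
P(Condition Gamma | elevated) = 0.0004/0.159515 ≈ 0.0025

Condition Beta 0.2738, Condition Epsilon 0.0293, Condition Zeta 0.0807, Condition Delta 0.0776, Condition Alpha 0.5360, Condition Gamma 0.0025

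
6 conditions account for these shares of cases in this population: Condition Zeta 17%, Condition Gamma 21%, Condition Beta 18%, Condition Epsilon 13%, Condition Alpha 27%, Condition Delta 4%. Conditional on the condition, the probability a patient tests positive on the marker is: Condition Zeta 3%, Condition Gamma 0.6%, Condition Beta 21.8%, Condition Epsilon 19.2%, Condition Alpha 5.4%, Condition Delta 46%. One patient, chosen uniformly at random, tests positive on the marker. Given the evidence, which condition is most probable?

Condition Beta

Compute prior × likelihood for every hypothesis:
  Condition Zeta: 0.17 × 0.03 = 0.0051
  Condition Gamma: 0.21 × 0.006 = 0.00126
  Condition Beta: 0.18 × 0.218 = 0.03924
  Condition Epsilon: 0.13 × 0.192 = 0.02496
  Condition Alpha: 0.27 × 0.054 = 0.01458
  Condition Delta: 0.04 × 0.46 = 0.0184
Normalizing constant = 0.10354.
Largest term belongs to Condition Beta, so Condition Beta is most probable.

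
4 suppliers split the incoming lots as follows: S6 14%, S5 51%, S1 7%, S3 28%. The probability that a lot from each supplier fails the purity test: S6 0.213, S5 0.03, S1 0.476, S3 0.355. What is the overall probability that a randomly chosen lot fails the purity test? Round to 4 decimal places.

0.1778

Unnormalized posteriors (prior × likelihood):
  S6: 0.14 × 0.213 = 0.02982
  S5: 0.51 × 0.03 = 0.0153
  S1: 0.07 × 0.476 = 0.03332
  S3: 0.28 × 0.355 = 0.0994
P(off-spec) = 0.02982 + 0.0153 + 0.03332 + 0.0994 = 0.17784 → 0.1778.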